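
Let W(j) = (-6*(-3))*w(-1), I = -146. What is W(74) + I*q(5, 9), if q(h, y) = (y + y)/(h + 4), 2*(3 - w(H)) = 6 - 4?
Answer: -256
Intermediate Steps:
w(H) = 2 (w(H) = 3 - (6 - 4)/2 = 3 - ½*2 = 3 - 1 = 2)
q(h, y) = 2*y/(4 + h) (q(h, y) = (2*y)/(4 + h) = 2*y/(4 + h))
W(j) = 36 (W(j) = -6*(-3)*2 = 18*2 = 36)
W(74) + I*q(5, 9) = 36 - 292*9/(4 + 5) = 36 - 292*9/9 = 36 - 146*2 = 36 - 292 = -256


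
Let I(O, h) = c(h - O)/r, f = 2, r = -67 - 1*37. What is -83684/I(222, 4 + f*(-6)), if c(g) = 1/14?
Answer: 121843904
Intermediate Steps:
r = -104 (r = -67 - 37 = -104)
c(g) = 1/14
I(O, h) = -1/1456 (I(O, h) = (1/14)/(-104) = (1/14)*(-1/104) = -1/1456)
-83684/I(222, 4 + f*(-6)) = -83684/(-1/1456) = -83684*(-1456) = 121843904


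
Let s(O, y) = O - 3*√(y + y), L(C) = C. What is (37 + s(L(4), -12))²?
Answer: 1465 - 492*I*√6 ≈ 1465.0 - 1205.1*I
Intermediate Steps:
s(O, y) = O - 3*√2*√y
(37 + s(L(4), -12))² = (37 + (4 - 3*√2*√(-12)))² = (37 + (4 - 3*√2*2*I*√3))² = (37 + (4 - 6*I*√6))² = (41 - 6*I*√6)²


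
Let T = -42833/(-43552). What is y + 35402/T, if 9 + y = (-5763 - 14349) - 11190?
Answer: 200683841/42833 ≈ 4685.3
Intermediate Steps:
T = 42833/43552 (T = -42833*(-1/43552) = 42833/43552 ≈ 0.98349)
y = -31311 (y = -9 + ((-5763 - 14349) - 11190) = -9 + (-20112 - 11190) = -9 - 31302 = -31311)
y + 35402/T = -31311 + 35402/(42833/43552) = -31311 + 35402*(43552/42833) = -31311 + 1541827904/42833 = 200683841/42833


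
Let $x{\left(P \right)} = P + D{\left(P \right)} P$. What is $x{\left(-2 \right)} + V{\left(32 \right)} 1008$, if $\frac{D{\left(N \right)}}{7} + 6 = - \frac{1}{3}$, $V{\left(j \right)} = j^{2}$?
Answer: $\frac{3096836}{3} \approx 1.0323 \cdot 10^{6}$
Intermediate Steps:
$D{\left(N \right)} = - \frac{133}{3}$ ($D{\left(N \right)} = -42 + 7 \left(- \frac{1}{3}\right) = -42 - \frac{7}{3} = - \frac{133}{3}$)
$x{\left(P \right)} = - \frac{130 P}{3}$ ($x{\left(P \right)} = P - \frac{133 P}{3} = - \frac{130 P}{3}$)
$x{\left(-2 \right)} + V{\left(32 \right)} 1008 = \left(- \frac{130}{3}\right) \left(-2\right) + 32^{2} \cdot 1008 = \frac{260}{3} + 1024 \cdot 1008 = \frac{260}{3} + 1032192 = \frac{3096836}{3}$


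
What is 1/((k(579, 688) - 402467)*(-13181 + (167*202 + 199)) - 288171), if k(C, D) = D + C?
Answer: -1/8325990571 ≈ -1.2011e-10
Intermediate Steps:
k(C, D) = C + D
1/((k(579, 688) - 402467)*(-13181 + (167*202 + 199)) - 288171) = 1/(((579 + 688) - 402467)*(-13181 + (167*202 + 199)) - 288171) = 1/((1267 - 402467)*(-13181 + (33734 + 199)) - 288171) = 1/(-401200*(-13181 + 33933) - 288171) = 1/(-401200*20752 - 288171) = 1/(-8325702400 - 288171) = 1/(-8325990571) = -1/8325990571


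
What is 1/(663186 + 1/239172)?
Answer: 239172/158615521993 ≈ 1.5079e-6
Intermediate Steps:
1/(663186 + 1/239172) = 1/(158615521993/239172) = 239172/158615521993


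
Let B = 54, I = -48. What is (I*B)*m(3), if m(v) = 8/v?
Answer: -6912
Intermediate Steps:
(I*B)*m(3) = (-48*54)*(8/3) = -20736/3 = -2592*8/3 = -6912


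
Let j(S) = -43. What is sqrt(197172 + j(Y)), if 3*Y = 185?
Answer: sqrt(197129) ≈ 443.99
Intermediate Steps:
Y = 185/3 (Y = (1/3)*185 = 185/3 ≈ 61.667)
sqrt(197172 + j(Y)) = sqrt(197172 - 43) = sqrt(197129)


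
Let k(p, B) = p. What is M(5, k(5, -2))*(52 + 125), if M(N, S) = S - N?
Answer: 0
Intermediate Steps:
M(5, k(5, -2))*(52 + 125) = (5 - 1*5)*(52 + 125) = (5 - 5)*177 = 0*177 = 0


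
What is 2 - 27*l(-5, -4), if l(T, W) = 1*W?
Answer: 110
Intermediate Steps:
l(T, W) = W
2 - 27*l(-5, -4) = 2 - 27*(-4) = 2 + 108 = 110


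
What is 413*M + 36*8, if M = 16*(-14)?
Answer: -92224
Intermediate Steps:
M = -224
413*M + 36*8 = 413*(-224) + 36*8 = -92512 + 288 = -92224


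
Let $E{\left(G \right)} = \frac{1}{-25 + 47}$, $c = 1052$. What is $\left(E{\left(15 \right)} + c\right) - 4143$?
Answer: $- \frac{68001}{22} \approx -3091.0$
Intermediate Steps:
$E{\left(G \right)} = \frac{1}{22}$
$\left(E{\left(15 \right)} + c\right) - 4143 = \left(\frac{1}{22} + 1052\right) - 4143 = \frac{23145}{22} - 4143 = - \frac{68001}{22}$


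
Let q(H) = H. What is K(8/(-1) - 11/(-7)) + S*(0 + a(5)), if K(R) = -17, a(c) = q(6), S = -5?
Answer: -47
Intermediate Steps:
a(c) = 6
K(8/(-1) - 11/(-7)) + S*(0 + a(5)) = -17 - 5*(0 + 6) = -17 - 5*6 = -17 - 30 = -47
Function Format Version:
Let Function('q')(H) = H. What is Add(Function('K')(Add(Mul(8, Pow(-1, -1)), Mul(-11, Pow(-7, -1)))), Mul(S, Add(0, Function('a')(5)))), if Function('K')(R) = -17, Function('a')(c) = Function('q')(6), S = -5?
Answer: -47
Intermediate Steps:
Function('a')(c) = 6
Add(Function('K')(Add(Mul(8, Pow(-1, -1)), Mul(-11, Pow(-7, -1)))), Mul(S, Add(0, Function('a')(5)))) = Add(-17, Mul(-5, Add(0, 6))) = Add(-17, Mul(-5, 6)) = Add(-17, -30) = -47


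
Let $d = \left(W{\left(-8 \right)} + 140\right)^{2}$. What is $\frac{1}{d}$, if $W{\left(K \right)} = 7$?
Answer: $\frac{1}{21609} \approx 4.6277 \cdot 10^{-5}$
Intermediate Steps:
$d = 21609$ ($d = \left(7 + 140\right)^{2} = 147^{2} = 21609$)
$\frac{1}{d} = \frac{1}{21609}$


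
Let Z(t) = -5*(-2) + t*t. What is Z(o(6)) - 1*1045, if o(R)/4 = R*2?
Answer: 1269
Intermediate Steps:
o(R) = 8*R (o(R) = 4*(R*2) = 4*(2*R) = 8*R)
Z(t) = 10 + t²
Z(o(6)) - 1*1045 = (10 + (8*6)²) - 1*1045 = (10 + 48²) - 1045 = (10 + 2304) - 1045 = 2314 - 1045 = 1269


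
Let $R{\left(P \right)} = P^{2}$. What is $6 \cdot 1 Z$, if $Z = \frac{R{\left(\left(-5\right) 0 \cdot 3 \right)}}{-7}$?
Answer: $0$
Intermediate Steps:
$Z = 0$ ($Z = \frac{\left(\left(-5\right) 0 \cdot 3\right)^{2}}{-7} = \left(0 \cdot 3\right)^{2} \left(- \frac{1}{7}\right) = 0^{2} \left(- \frac{1}{7}\right) = 0 \left(- \frac{1}{7}\right) = 0$)
$6 \cdot 1 Z = 6 \cdot 1 \cdot 0 = 6 \cdot 0 = 0$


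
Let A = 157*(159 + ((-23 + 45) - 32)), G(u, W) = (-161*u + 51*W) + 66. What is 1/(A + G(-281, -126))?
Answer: 1/62274 ≈ 1.6058e-5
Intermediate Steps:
G(u, W) = 66 - 161*u + 51*W
A = 23393 (A = 157*(159 + (22 - 32)) = 157*(159 - 10) = 157*149 = 23393)
1/(A + G(-281, -126)) = 1/(23393 + (66 - 161*(-281) + 51*(-126))) = 1/(23393 + (66 + 45241 - 6426)) = 1/(23393 + 38881) = 1/62274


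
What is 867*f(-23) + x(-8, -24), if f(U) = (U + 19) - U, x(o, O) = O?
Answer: 16449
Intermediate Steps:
f(U) = 19 (f(U) = (19 + U) - U = 19)
867*f(-23) + x(-8, -24) = 867*19 - 24 = 16473 - 24 = 16449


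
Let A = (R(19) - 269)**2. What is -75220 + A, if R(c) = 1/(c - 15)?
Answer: -47895/16 ≈ -2993.4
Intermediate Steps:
R(c) = 1/(-15 + c)
A = 1155625/16 (A = (1/(-15 + 19) - 269)**2 = (1/4 - 269)**2 = (-1075/4)**2 = 1155625/16 ≈ 72227.)
-75220 + A = -75220 + 1155625/16 = -47895/16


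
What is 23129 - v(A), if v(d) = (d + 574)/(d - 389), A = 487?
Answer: 2265581/98 ≈ 23118.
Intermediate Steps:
v(d) = (574 + d)/(-389 + d)
23129 - v(A) = 23129 - (574 + 487)/(-389 + 487) = 23129 - 1061/98 = 2265581/98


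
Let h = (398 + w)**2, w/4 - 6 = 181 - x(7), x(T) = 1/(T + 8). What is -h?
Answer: -295358596/225 ≈ -1.3127e+6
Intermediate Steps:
x(T) = 1/(8 + T)
w = 11216/15 (w = 24 + 4*(181 - 1/(8 + 7)) = 24 + 4*(181 - 1/15) = 24 + 4*(2714/15) = 24 + 10856/15 = 11216/15 ≈ 747.73)
h = 295358596/225 (h = (398 + 11216/15)**2 = (17186/15)**2 = 295358596/225 ≈ 1.3127e+6)
-h = -1*295358596/225 = -295358596/225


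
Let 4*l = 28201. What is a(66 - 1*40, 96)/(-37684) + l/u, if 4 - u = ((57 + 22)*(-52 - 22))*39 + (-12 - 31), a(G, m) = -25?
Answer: 135691323/4296748522 ≈ 0.031580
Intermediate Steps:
l = 28201/4 (l = (1/4)*28201 = 28201/4 ≈ 7050.3)
u = 228041 (u = 4 - (((57 + 22)*(-52 - 22))*39 + (-12 - 31)) = 4 - ((79*(-74))*39 - 43) = 4 - (-5846*39 - 43) = 4 - (-227994 - 43) = 4 - 1*(-228037) = 4 + 228037 = 228041)
a(66 - 1*40, 96)/(-37684) + l/u = -25/(-37684) + (28201/4)/228041 = -25*(-1/37684) + (28201/4)*(1/228041) = 25/37684 + 28201/912164 = 135691323/4296748522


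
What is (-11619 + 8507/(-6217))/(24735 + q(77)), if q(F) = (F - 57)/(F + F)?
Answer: -1112554982/2368185857 ≈ -0.46979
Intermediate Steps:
q(F) = (-57 + F)/(2*F) (q(F) = (-57 + F)/((2*F)) = (-57 + F)*(1/(2*F)) = (-57 + F)/(2*F))
(-11619 + 8507/(-6217))/(24735 + q(77)) = (-11619 + 8507/(-6217))/(24735 + (1/2)*(-57 + 77)/77) = (-11619 + 8507*(-1/6217))/(24735 + (1/2)*(1/77)*20) = (-11619 - 8507/6217)/(24735 + 10/77) = -72243830/(6217*1904605/77) = -72243830/6217*77/1904605 = -1112554982/2368185857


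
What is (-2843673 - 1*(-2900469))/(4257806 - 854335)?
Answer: 56796/3403471 ≈ 0.016688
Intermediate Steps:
(-2843673 - 1*(-2900469))/(4257806 - 854335) = (-2843673 + 2900469)/3403471 = 56796*(1/3403471) = 56796/3403471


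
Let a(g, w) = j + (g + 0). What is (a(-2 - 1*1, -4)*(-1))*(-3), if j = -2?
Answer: -15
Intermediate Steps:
a(g, w) = -2 + g (a(g, w) = -2 + (g + 0) = -2 + g)
(a(-2 - 1*1, -4)*(-1))*(-3) = ((-2 + (-2 - 1*1))*(-1))*(-3) = ((-2 + (-2 - 1))*(-1))*(-3) = ((-2 - 3)*(-1))*(-3) = -5*(-1)*(-3) = 5*(-3) = -15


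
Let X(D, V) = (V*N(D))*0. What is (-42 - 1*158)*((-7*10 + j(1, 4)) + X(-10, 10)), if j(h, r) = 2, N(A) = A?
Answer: 13600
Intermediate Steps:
X(D, V) = 0 (X(D, V) = (V*D)*0 = (D*V)*0 = 0)
(-42 - 1*158)*((-7*10 + j(1, 4)) + X(-10, 10)) = (-42 - 1*158)*((-7*10 + 2) + 0) = (-42 - 158)*((-70 + 2) + 0) = -200*(-68 + 0) = -200*(-68) = 13600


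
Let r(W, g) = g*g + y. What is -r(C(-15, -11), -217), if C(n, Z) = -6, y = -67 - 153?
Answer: -46869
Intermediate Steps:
y = -220
r(W, g) = -220 + g² (r(W, g) = g*g - 220 = g² - 220 = -220 + g²)
-r(C(-15, -11), -217) = -(-220 + (-217)²) = -(-220 + 47089) = -1*46869 = -46869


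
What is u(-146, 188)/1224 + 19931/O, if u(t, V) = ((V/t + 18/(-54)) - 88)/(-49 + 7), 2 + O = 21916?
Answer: 112410159895/123357762864 ≈ 0.91125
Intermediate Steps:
O = 21914 (O = -2 + 21916 = 21914)
u(t, V) = 265/126 - V/(42*t) (u(t, V) = ((V/t + 18*(-1/54)) - 88)/(-42) = ((V/t - 1/3) - 88)*(-1/42) = ((-1/3 + V/t) - 88)*(-1/42) = (-265/3 + V/t)*(-1/42) = 265/126 - V/(42*t))
u(-146, 188)/1224 + 19931/O = (265/126 - 1/42*188/(-146))/1224 + 19931/21914 = (265/126 - 1/42*188*(-1/146))*(1/1224) + 19931*(1/21914) = (265/126 + 47/1533)*(1/1224) + 19931/21914 = (19627/9198)*(1/1224) + 19931/21914 = 19627/11258352 + 19931/21914 = 112410159895/123357762864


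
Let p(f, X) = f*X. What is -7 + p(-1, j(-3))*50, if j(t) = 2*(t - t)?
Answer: -7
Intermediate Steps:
j(t) = 0 (j(t) = 2*0 = 0)
p(f, X) = X*f
-7 + p(-1, j(-3))*50 = -7 + (0*(-1))*50 = -7 + 0*50 = -7 + 0 = -7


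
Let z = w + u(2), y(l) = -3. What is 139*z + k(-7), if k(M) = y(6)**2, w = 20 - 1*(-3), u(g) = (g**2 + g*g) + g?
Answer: 4596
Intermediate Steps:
u(g) = g + 2*g**2 (u(g) = (g**2 + g**2) + g = 2*g**2 + g = g + 2*g**2)
w = 23 (w = 20 + 3 = 23)
z = 33 (z = 23 + 2*(1 + 2*2) = 23 + 2*(1 + 4) = 23 + 2*5 = 23 + 10 = 33)
k(M) = 9 (k(M) = (-3)**2 = 9)
139*z + k(-7) = 139*33 + 9 = 4587 + 9 = 4596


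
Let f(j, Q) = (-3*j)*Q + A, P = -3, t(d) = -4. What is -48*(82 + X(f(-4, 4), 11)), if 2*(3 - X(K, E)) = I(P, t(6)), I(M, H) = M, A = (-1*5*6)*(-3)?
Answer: -4152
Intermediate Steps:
A = 90 (A = -5*6*(-3) = -30*(-3) = 90)
f(j, Q) = 90 - 3*Q*j (f(j, Q) = (-3*j)*Q + 90 = -3*Q*j + 90 = 90 - 3*Q*j)
X(K, E) = 9/2 (X(K, E) = 3 - ½*(-3) = 3 + 3/2 = 9/2)
-48*(82 + X(f(-4, 4), 11)) = -48*(82 + 9/2) = -48*173/2 = -4152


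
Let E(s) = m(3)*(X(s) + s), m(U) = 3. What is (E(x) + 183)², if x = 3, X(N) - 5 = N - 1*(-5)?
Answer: 53361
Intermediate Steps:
X(N) = 10 + N (X(N) = 5 + (N - 1*(-5)) = 5 + (N + 5) = 5 + (5 + N) = 10 + N)
E(s) = 30 + 6*s (E(s) = 3*((10 + s) + s) = 3*(10 + 2*s) = 30 + 6*s)
(E(x) + 183)² = ((30 + 6*3) + 183)² = ((30 + 18) + 183)² = (48 + 183)² = 231² = 53361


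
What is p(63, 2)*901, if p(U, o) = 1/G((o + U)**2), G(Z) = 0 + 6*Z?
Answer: 901/25350 ≈ 0.035542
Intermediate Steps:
G(Z) = 6*Z
p(U, o) = 1/(6*(U + o)**2) (p(U, o) = 1/(6*(o + U)**2) = 1/(6*(U + o)**2))
p(63, 2)*901 = (1/(6*(63 + 2)**2))*901 = ((1/6)/65**2)*901 = ((1/6)*(1/4225))*901 = (1/25350)*901 = 901/25350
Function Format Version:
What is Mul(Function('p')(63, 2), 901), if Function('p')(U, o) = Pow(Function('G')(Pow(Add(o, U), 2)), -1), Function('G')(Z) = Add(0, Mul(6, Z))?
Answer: Rational(901, 25350) ≈ 0.035542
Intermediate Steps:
Function('G')(Z) = Mul(6, Z)
Function('p')(U, o) = Mul(Rational(1, 6), Pow(Add(U, o), -2)) (Function('p')(U, o) = Pow(Mul(6, Pow(Add(o, U), 2)), -1) = Pow(Mul(6, Pow(Add(U, o), 2)), -1) = Mul(Rational(1, 6), Pow(Add(U, o), -2)))
Mul(Function('p')(63, 2), 901) = Mul(Mul(Rational(1, 6), Pow(Add(63, 2), -2)), 901) = Mul(Mul(Rational(1, 6), Pow(65, -2)), 901) = Mul(Mul(Rational(1, 6), Rational(1, 4225)), 901) = Mul(Rational(1, 25350), 901) = Rational(901, 25350)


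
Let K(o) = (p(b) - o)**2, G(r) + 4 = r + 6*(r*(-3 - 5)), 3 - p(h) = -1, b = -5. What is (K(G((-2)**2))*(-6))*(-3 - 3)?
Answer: 1382976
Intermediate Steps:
p(h) = 4 (p(h) = 3 - 1*(-1) = 3 + 1 = 4)
G(r) = -4 - 47*r (G(r) = -4 + (r + 6*(r*(-3 - 5))) = -4 + (r + 6*(r*(-8))) = -4 + (r + 6*(-8*r)) = -4 + (r - 48*r) = -4 - 47*r)
K(o) = (4 - o)**2
(K(G((-2)**2))*(-6))*(-3 - 3) = ((-4 + (-4 - 47*(-2)**2))**2*(-6))*(-3 - 3) = ((-4 + (-4 - 47*4))**2*(-6))*(-6) = ((-4 + (-4 - 188))**2*(-6))*(-6) = ((-4 - 192)**2*(-6))*(-6) = ((-196)**2*(-6))*(-6) = (38416*(-6))*(-6) = -230496*(-6) = 1382976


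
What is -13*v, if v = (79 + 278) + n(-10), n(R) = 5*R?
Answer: -3991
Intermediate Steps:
v = 307 (v = (79 + 278) + 5*(-10) = 357 - 50 = 307)
-13*v = -13*307 = -3991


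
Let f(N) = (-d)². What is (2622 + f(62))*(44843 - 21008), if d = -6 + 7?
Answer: 62519205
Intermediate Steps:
d = 1
f(N) = 1 (f(N) = (-1*1)² = (-1)² = 1)
(2622 + f(62))*(44843 - 21008) = (2622 + 1)*(44843 - 21008) = 2623*23835 = 62519205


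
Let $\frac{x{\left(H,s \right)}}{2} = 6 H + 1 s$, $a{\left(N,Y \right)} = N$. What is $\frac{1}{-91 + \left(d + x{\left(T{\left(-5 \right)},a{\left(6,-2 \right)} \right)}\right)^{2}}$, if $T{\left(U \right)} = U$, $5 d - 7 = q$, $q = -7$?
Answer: $\frac{1}{2213} \approx 0.00045188$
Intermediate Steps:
$d = 0$ ($d = \frac{7}{5} + \frac{1}{5} \left(-7\right) = \frac{7}{5} - \frac{7}{5} = 0$)
$x{\left(H,s \right)} = 2 s + 12 H$ ($x{\left(H,s \right)} = 2 \left(6 H + 1 s\right) = 2 \left(6 H + s\right) = 2 \left(s + 6 H\right) = 2 s + 12 H$)
$\frac{1}{-91 + \left(d + x{\left(T{\left(-5 \right)},a{\left(6,-2 \right)} \right)}\right)^{2}} = \frac{1}{-91 + \left(0 + \left(2 \cdot 6 + 12 \left(-5\right)\right)\right)^{2}} = \frac{1}{-91 + \left(0 + \left(12 - 60\right)\right)^{2}} = \frac{1}{-91 + \left(0 - 48\right)^{2}} = \frac{1}{-91 + \left(-48\right)^{2}} = \frac{1}{-91 + 2304} = \frac{1}{2213}$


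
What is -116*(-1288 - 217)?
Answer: 174580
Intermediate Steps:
-116*(-1288 - 217) = -116*(-1505) = 174580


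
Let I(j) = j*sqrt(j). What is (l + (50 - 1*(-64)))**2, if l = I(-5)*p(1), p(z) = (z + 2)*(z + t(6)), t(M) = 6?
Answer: -42129 - 23940*I*sqrt(5) ≈ -42129.0 - 53531.0*I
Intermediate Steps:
I(j) = j**(3/2)
p(z) = (2 + z)*(6 + z) (p(z) = (z + 2)*(z + 6) = (2 + z)*(6 + z))
l = -105*I*sqrt(5) (l = (-5)**(3/2)*(12 + 1**2 + 8*1) = (-5*I*sqrt(5))*(12 + 1 + 8) = -5*I*sqrt(5)*21 = -105*I*sqrt(5) ≈ -234.79*I)
(l + (50 - 1*(-64)))**2 = (-105*I*sqrt(5) + (50 - 1*(-64)))**2 = (-105*I*sqrt(5) + (50 + 64))**2 = (-105*I*sqrt(5) + 114)**2 = (114 - 105*I*sqrt(5))**2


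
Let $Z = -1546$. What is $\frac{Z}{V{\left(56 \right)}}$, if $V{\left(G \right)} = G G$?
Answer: $- \frac{773}{1568} \approx -0.49298$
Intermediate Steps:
$V{\left(G \right)} = G^{2}$
$\frac{Z}{V{\left(56 \right)}} = - \frac{1546}{56^{2}} = - \frac{1546}{3136} = \left(-1546\right) \frac{1}{3136} = - \frac{773}{1568}$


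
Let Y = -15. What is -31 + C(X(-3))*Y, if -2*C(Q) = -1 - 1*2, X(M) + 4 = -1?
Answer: -107/2 ≈ -53.500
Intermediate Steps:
X(M) = -5 (X(M) = -4 - 1 = -5)
C(Q) = 3/2 (C(Q) = -(-1 - 1*2)/2 = -(-1 - 2)/2 = -½*(-3) = 3/2)
-31 + C(X(-3))*Y = -31 + (3/2)*(-15) = -31 - 45/2 = -107/2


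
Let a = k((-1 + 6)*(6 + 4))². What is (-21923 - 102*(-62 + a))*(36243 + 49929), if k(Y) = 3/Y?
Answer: -840142918974/625 ≈ -1.3442e+9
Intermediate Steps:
a = 9/2500 (a = (3/(((-1 + 6)*(6 + 4))))² = (3/((5*10)))² = (3/50)² = 9/2500 ≈ 0.0036000)
(-21923 - 102*(-62 + a))*(36243 + 49929) = (-21923 - 102*(-62 + 9/2500))*(36243 + 49929) = (-21923 - 102*(-154991/2500))*86172 = (-21923 + 7904541/1250)*86172 = -19499209/1250*86172 = -840142918974/625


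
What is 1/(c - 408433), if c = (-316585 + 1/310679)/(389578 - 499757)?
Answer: -34230301541/13980686392984039 ≈ -2.4484e-6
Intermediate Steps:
c = 98356311214/34230301541 (c = (-316585 + 1/310679)/(-110179) = -98356311214/310679*(-1/110179) = 98356311214/34230301541 ≈ 2.8734)
1/(c - 408433) = 1/(98356311214/34230301541 - 408433) = 1/(-13980686392984039/34230301541) = -34230301541/13980686392984039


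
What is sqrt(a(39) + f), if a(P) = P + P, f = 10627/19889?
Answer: sqrt(31066001441)/19889 ≈ 8.8620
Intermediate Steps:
f = 10627/19889 (f = 10627*(1/19889) = 10627/19889 ≈ 0.53432)
a(P) = 2*P
sqrt(a(39) + f) = sqrt(2*39 + 10627/19889) = sqrt(78 + 10627/19889) = sqrt(1561969/19889) = sqrt(31066001441)/19889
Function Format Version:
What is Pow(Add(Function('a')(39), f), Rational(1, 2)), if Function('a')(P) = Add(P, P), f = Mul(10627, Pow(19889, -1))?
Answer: Mul(Rational(1, 19889), Pow(31066001441, Rational(1, 2))) ≈ 8.8620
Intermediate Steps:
f = Rational(10627, 19889) (f = Mul(10627, Rational(1, 19889)) = Rational(10627, 19889) ≈ 0.53432)
Function('a')(P) = Mul(2, P)
Pow(Add(Function('a')(39), f), Rational(1, 2)) = Pow(Add(Mul(2, 39), Rational(10627, 19889)), Rational(1, 2)) = Pow(Add(78, Rational(10627, 19889)), Rational(1, 2)) = Pow(Rational(1561969, 19889), Rational(1, 2)) = Mul(Rational(1, 19889), Pow(31066001441, Rational(1, 2)))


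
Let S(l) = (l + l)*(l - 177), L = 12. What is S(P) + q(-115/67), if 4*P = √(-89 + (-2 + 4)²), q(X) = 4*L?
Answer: 299/8 - 177*I*√85/2 ≈ 37.375 - 815.93*I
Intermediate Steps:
q(X) = 48 (q(X) = 4*12 = 48)
P = I*√85/4 (P = √(-89 + (-2 + 4)²)/4 = √(-89 + 2²)/4 = √(-89 + 4)/4 = √(-85)/4 = (I*√85)/4 = I*√85/4 ≈ 2.3049*I)
S(l) = 2*l*(-177 + l) (S(l) = (2*l)*(-177 + l) = 2*l*(-177 + l))
S(P) + q(-115/67) = 2*(I*√85/4)*(-177 + I*√85/4) + 48 = I*√85*(-177 + I*√85/4)/2 + 48 = 48 + I*√85*(-177 + I*√85/4)/2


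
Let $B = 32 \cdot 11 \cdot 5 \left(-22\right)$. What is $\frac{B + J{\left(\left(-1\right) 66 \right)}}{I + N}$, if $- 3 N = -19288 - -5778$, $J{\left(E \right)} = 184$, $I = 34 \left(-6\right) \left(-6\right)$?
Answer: $- \frac{57804}{8591} \approx -6.7284$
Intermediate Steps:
$I = 1224$ ($I = \left(-204\right) \left(-6\right) = 1224$)
$B = -38720$ ($B = 32 \cdot 55 \left(-22\right) = 1760 \left(-22\right) = -38720$)
$N = \frac{13510}{3}$ ($N = - \frac{-19288 - -5778}{3} = - \frac{-19288 + 5778}{3} = \left(- \frac{1}{3}\right) \left(-13510\right) = \frac{13510}{3} \approx 4503.3$)
$\frac{B + J{\left(\left(-1\right) 66 \right)}}{I + N} = \frac{-38720 + 184}{1224 + \frac{13510}{3}} = - \frac{38536}{\frac{17182}{3}} = \left(-38536\right) \frac{3}{17182} = - \frac{57804}{8591}$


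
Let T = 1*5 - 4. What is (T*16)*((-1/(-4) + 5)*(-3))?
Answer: -252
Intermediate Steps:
T = 1 (T = 5 - 4 = 1)
(T*16)*((-1/(-4) + 5)*(-3)) = (1*16)*((-1/(-4) + 5)*(-3)) = 16*((-1*(-¼) + 5)*(-3)) = 16*((¼ + 5)*(-3)) = 16*((21/4)*(-3)) = 16*(-63/4) = -252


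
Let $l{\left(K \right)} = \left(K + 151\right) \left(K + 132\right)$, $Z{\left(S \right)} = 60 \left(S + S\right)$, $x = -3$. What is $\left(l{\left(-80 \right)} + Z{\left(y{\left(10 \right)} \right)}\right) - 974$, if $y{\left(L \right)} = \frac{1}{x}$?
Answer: $2678$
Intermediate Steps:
$y{\left(L \right)} = - \frac{1}{3}$ ($y{\left(L \right)} = \frac{1}{-3} = - \frac{1}{3}$)
$Z{\left(S \right)} = 120 S$ ($Z{\left(S \right)} = 60 \cdot 2 S = 120 S$)
$l{\left(K \right)} = \left(132 + K\right) \left(151 + K\right)$ ($l{\left(K \right)} = \left(151 + K\right) \left(132 + K\right) = \left(132 + K\right) \left(151 + K\right)$)
$\left(l{\left(-80 \right)} + Z{\left(y{\left(10 \right)} \right)}\right) - 974 = \left(\left(19932 + \left(-80\right)^{2} + 283 \left(-80\right)\right) + 120 \left(- \frac{1}{3}\right)\right) - 974 = \left(\left(19932 + 6400 - 22640\right) - 40\right) - 974 = \left(3692 - 40\right) - 974 = 3652 - 974 = 2678$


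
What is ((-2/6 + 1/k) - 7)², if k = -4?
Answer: 8281/144 ≈ 57.507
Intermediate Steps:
((-2/6 + 1/k) - 7)² = ((-2/6 + 1/(-4)) - 7)² = ((-2*⅙ + 1*(-¼)) - 7)² = ((-⅓ - ¼) - 7)² = (-7/12 - 7)² = (-91/12)² = 8281/144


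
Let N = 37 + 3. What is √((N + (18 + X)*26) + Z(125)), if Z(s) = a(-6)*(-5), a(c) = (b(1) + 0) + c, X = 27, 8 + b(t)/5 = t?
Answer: √1415 ≈ 37.616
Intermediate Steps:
b(t) = -40 + 5*t
N = 40
a(c) = -35 + c (a(c) = ((-40 + 5*1) + 0) + c = ((-40 + 5) + 0) + c = (-35 + 0) + c = -35 + c)
Z(s) = 205 (Z(s) = (-35 - 6)*(-5) = -41*(-5) = 205)
√((N + (18 + X)*26) + Z(125)) = √((40 + (18 + 27)*26) + 205) = √((40 + 45*26) + 205) = √((40 + 1170) + 205) = √(1210 + 205) = √1415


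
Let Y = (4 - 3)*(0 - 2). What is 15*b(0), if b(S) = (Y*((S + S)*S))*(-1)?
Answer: 0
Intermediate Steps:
Y = -2 (Y = 1*(-2) = -2)
b(S) = 4*S² (b(S) = -2*(S + S)*S*(-1) = -2*2*S*S*(-1) = -4*S²*(-1) = 4*S²)
15*b(0) = 15*(4*0²) = 15*(4*0) = 15*0 = 0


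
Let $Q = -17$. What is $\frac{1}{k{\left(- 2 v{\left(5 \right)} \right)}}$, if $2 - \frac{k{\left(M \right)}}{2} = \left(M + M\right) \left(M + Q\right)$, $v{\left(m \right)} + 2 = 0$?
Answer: $\frac{1}{212} \approx 0.004717$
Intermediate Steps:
$v{\left(m \right)} = -2$ ($v{\left(m \right)} = -2 + 0 = -2$)
$k{\left(M \right)} = 4 - 4 M \left(-17 + M\right)$ ($k{\left(M \right)} = 4 - 2 \left(M + M\right) \left(M - 17\right) = 4 - 2 \cdot 2 M \left(-17 + M\right) = 4 - 4 M \left(-17 + M\right)$)
$\frac{1}{k{\left(- 2 v{\left(5 \right)} \right)}} = \frac{1}{4 - 4 \left(\left(-2\right) \left(-2\right)\right)^{2} + 68 \left(\left(-2\right) \left(-2\right)\right)} = \frac{1}{4 - 4 \cdot 4^{2} + 68 \cdot 4} = \frac{1}{4 - 64 + 272} = \frac{1}{212}$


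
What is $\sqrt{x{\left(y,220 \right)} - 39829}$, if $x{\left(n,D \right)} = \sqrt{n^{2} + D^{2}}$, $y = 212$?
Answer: $\sqrt{-39829 + 4 \sqrt{5834}} \approx 198.81 i$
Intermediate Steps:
$x{\left(n,D \right)} = \sqrt{D^{2} + n^{2}}$
$\sqrt{x{\left(y,220 \right)} - 39829} = \sqrt{\sqrt{220^{2} + 212^{2}} - 39829} = \sqrt{\sqrt{48400 + 44944} - 39829} = \sqrt{\sqrt{93344} - 39829} = \sqrt{4 \sqrt{5834} - 39829} = \sqrt{-39829 + 4 \sqrt{5834}}$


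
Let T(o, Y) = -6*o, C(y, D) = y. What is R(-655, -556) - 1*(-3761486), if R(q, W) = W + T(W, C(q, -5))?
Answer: 3764266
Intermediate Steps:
R(q, W) = -5*W (R(q, W) = W - 6*W = -5*W)
R(-655, -556) - 1*(-3761486) = -5*(-556) - 1*(-3761486) = 2780 + 3761486 = 3764266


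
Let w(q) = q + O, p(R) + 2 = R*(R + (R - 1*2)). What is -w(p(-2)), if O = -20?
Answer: 10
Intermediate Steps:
p(R) = -2 + R*(-2 + 2*R) (p(R) = -2 + R*(R + (R - 1*2)) = -2 + R*(R + (R - 2)) = -2 + R*(R + (-2 + R)) = -2 + R*(-2 + 2*R))
w(q) = -20 + q (w(q) = q - 20 = -20 + q)
-w(p(-2)) = -(-20 + (-2 - 2*(-2) + 2*(-2)²)) = -(-20 + (-2 + 4 + 2*4)) = -(-20 + (-2 + 4 + 8)) = -(-20 + 10) = -1*(-10) = 10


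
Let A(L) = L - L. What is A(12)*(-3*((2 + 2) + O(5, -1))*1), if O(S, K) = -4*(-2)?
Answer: 0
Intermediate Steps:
O(S, K) = 8
A(L) = 0
A(12)*(-3*((2 + 2) + O(5, -1))*1) = 0*(-3*((2 + 2) + 8)*1) = 0*(-3*(4 + 8)*1) = 0*(-3*12*1) = 0*(-36*1) = 0*(-36) = 0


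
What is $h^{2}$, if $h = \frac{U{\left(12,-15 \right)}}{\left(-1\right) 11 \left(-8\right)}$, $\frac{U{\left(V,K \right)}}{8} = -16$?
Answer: $\frac{256}{121} \approx 2.1157$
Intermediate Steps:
$U{\left(V,K \right)} = -128$ ($U{\left(V,K \right)} = 8 \left(-16\right) = -128$)
$h = - \frac{16}{11}$ ($h = - \frac{128}{\left(-1\right) 11 \left(-8\right)} = - \frac{128}{\left(-11\right) \left(-8\right)} = - \frac{128}{88} = \left(-128\right) \frac{1}{88} = - \frac{16}{11} \approx -1.4545$)
$h^{2} = \left(- \frac{16}{11}\right)^{2} = \frac{256}{121}$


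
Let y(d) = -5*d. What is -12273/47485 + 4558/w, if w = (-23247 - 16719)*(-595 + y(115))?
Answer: -57367174343/222040904670 ≈ -0.25836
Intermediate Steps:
w = 46760220 (w = (-23247 - 16719)*(-595 - 5*115) = -39966*(-595 - 575) = -39966*(-1170) = 46760220)
-12273/47485 + 4558/w = -12273/47485 + 4558/46760220 = -12273*1/47485 + 4558*(1/46760220) = -12273/47485 + 2279/23380110 = -57367174343/222040904670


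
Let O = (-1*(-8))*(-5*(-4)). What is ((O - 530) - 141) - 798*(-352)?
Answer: 280385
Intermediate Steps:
O = 160 (O = 8*20 = 160)
((O - 530) - 141) - 798*(-352) = ((160 - 530) - 141) - 798*(-352) = (-370 - 141) + 280896 = -511 + 280896 = 280385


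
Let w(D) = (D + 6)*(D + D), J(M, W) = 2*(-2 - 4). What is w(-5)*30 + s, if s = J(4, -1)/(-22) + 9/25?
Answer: -82251/275 ≈ -299.09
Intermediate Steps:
J(M, W) = -12 (J(M, W) = 2*(-6) = -12)
w(D) = 2*D*(6 + D) (w(D) = (6 + D)*(2*D) = 2*D*(6 + D))
s = 249/275 (s = -12/(-22) + 9/25 = -12*(-1/22) + 9*(1/25) = 6/11 + 9/25 = 249/275 ≈ 0.90545)
w(-5)*30 + s = (2*(-5)*(6 - 5))*30 + 249/275 = (2*(-5)*1)*30 + 249/275 = -10*30 + 249/275 = -300 + 249/275 = -82251/275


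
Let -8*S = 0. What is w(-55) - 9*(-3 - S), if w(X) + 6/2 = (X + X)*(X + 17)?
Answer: 4204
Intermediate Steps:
S = 0 (S = -⅛*0 = 0)
w(X) = -3 + 2*X*(17 + X) (w(X) = -3 + (X + X)*(X + 17) = -3 + (2*X)*(17 + X) = -3 + 2*X*(17 + X))
w(-55) - 9*(-3 - S) = (-3 + 2*(-55)² + 34*(-55)) - 9*(-3 - 1*0) = (-3 + 2*3025 - 1870) - 9*(-3 + 0) = (-3 + 6050 - 1870) - 9*(-3) = 4177 - 1*(-27) = 4177 + 27 = 4204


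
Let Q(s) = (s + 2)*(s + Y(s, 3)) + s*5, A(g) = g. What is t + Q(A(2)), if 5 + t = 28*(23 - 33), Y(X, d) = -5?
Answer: -287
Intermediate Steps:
Q(s) = 5*s + (-5 + s)*(2 + s) (Q(s) = (s + 2)*(s - 5) + s*5 = (2 + s)*(-5 + s) + 5*s = (-5 + s)*(2 + s) + 5*s = 5*s + (-5 + s)*(2 + s))
t = -285 (t = -5 + 28*(23 - 33) = -5 + 28*(-10) = -5 - 280 = -285)
t + Q(A(2)) = -285 + (-10 + 2² + 2*2) = -285 + (-10 + 4 + 4) = -285 - 2 = -287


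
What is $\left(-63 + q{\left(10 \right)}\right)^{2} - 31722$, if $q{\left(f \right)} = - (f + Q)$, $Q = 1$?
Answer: $-26246$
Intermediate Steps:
$q{\left(f \right)} = -1 - f$ ($q{\left(f \right)} = - (f + 1) = - (1 + f) = -1 - f$)
$\left(-63 + q{\left(10 \right)}\right)^{2} - 31722 = \left(-63 - 11\right)^{2} - 31722 = \left(-74\right)^{2} - 31722 = 5476 - 31722 = -26246$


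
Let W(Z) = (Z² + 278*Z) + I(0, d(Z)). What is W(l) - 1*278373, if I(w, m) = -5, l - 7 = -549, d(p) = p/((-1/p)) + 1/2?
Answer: -135290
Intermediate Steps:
d(p) = ½ - p² (d(p) = p*(-p) + 1*(½) = -p² + ½ = ½ - p²)
l = -542 (l = 7 - 549 = -542)
W(Z) = -5 + Z² + 278*Z (W(Z) = (Z² + 278*Z) - 5 = -5 + Z² + 278*Z)
W(l) - 1*278373 = (-5 + (-542)² + 278*(-542)) - 1*278373 = (-5 + 293764 - 150676) - 278373 = 143083 - 278373 = -135290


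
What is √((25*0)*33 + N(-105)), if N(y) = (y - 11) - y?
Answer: I*√11 ≈ 3.3166*I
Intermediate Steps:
N(y) = -11 (N(y) = (-11 + y) - y = -11)
√((25*0)*33 + N(-105)) = √((25*0)*33 - 11) = √(0*33 - 11) = √(0 - 11) = √(-11) = I*√11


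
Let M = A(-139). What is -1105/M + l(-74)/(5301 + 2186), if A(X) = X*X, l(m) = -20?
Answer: -8659555/144656327 ≈ -0.059863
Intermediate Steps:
A(X) = X²
M = 19321 (M = (-139)² = 19321)
-1105/M + l(-74)/(5301 + 2186) = -1105/19321 - 20/(5301 + 2186) = -1105*1/19321 - 20/7487 = -1105/19321 - 20*1/7487 = -1105/19321 - 20/7487 = -8659555/144656327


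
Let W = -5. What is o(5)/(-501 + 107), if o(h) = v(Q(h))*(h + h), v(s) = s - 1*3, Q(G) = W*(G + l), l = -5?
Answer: 15/197 ≈ 0.076142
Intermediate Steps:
Q(G) = 25 - 5*G (Q(G) = -5*(G - 5) = -5*(-5 + G) = 25 - 5*G)
v(s) = -3 + s (v(s) = s - 3 = -3 + s)
o(h) = 2*h*(22 - 5*h) (o(h) = (-3 + (25 - 5*h))*(h + h) = (22 - 5*h)*(2*h) = 2*h*(22 - 5*h))
o(5)/(-501 + 107) = (2*5*(22 - 5*5))/(-501 + 107) = (2*5*(22 - 25))/(-394) = (2*5*(-3))*(-1/394) = -30*(-1/394) = 15/197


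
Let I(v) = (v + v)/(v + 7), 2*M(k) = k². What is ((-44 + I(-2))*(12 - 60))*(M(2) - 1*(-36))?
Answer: 408576/5 ≈ 81715.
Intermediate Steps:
M(k) = k²/2
I(v) = 2*v/(7 + v) (I(v) = (2*v)/(7 + v) = 2*v/(7 + v))
((-44 + I(-2))*(12 - 60))*(M(2) - 1*(-36)) = ((-44 + 2*(-2)/(7 - 2))*(12 - 60))*((½)*2² - 1*(-36)) = ((-44 + 2*(-2)/5)*(-48))*((½)*4 + 36) = ((-44 + 2*(-2)*(⅕))*(-48))*(2 + 36) = ((-44 - ⅘)*(-48))*38 = -224/5*(-48)*38 = (10752/5)*38 = 408576/5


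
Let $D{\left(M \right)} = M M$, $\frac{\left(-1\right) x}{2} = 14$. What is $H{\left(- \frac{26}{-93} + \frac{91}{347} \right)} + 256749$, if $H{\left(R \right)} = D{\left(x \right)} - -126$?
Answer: $257659$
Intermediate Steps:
$x = -28$ ($x = \left(-2\right) 14 = -28$)
$D{\left(M \right)} = M^{2}$
$H{\left(R \right)} = 910$ ($H{\left(R \right)} = \left(-28\right)^{2} - -126 = 784 + 126 = 910$)
$H{\left(- \frac{26}{-93} + \frac{91}{347} \right)} + 256749 = 910 + 256749 = 257659$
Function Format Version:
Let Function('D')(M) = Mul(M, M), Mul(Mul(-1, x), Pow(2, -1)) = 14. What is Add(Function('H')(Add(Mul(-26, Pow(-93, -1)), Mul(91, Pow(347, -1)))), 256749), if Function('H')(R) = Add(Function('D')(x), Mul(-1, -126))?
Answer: 257659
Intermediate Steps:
x = -28 (x = Mul(-2, 14) = -28)
Function('D')(M) = Pow(M, 2)
Function('H')(R) = 910 (Function('H')(R) = Add(Pow(-28, 2), Mul(-1, -126)) = Add(784, 126) = 910)
Add(Function('H')(Add(Mul(-26, Pow(-93, -1)), Mul(91, Pow(347, -1)))), 256749) = Add(910, 256749) = 257659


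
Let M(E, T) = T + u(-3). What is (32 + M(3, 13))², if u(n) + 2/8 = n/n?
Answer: 33489/16 ≈ 2093.1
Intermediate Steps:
u(n) = ¾ (u(n) = -¼ + n/n = -¼ + 1 = ¾)
M(E, T) = ¾ + T (M(E, T) = T + ¾ = ¾ + T)
(32 + M(3, 13))² = (32 + (¾ + 13))² = (32 + 55/4)² = (183/4)² = 33489/16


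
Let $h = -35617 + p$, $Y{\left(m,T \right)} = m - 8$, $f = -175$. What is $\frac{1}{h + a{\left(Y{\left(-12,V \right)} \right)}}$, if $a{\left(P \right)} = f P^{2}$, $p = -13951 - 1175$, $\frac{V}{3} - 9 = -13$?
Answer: $- \frac{1}{120743} \approx -8.282 \cdot 10^{-6}$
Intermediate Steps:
$V = -12$ ($V = 27 + 3 \left(-13\right) = 27 - 39 = -12$)
$Y{\left(m,T \right)} = -8 + m$ ($Y{\left(m,T \right)} = m - 8 = -8 + m$)
$p = -15126$
$a{\left(P \right)} = - 175 P^{2}$
$h = -50743$ ($h = -35617 - 15126 = -50743$)
$\frac{1}{h + a{\left(Y{\left(-12,V \right)} \right)}} = \frac{1}{-50743 - 175 \left(-8 - 12\right)^{2}} = \frac{1}{-50743 - 175 \left(-20\right)^{2}} = \frac{1}{-50743 - 70000} = \frac{1}{-120743} = - \frac{1}{120743}$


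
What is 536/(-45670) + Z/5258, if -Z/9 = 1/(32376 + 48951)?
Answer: -38200553201/3254880850870 ≈ -0.011736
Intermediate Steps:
Z = -3/27109 (Z = -9/(32376 + 48951) = -9/81327 = -9*1/81327 = -3/27109 ≈ -0.00011066)
536/(-45670) + Z/5258 = 536/(-45670) - 3/27109/5258 = 536*(-1/45670) - 3/27109*1/5258 = -268/22835 - 3/142539122 = -38200553201/3254880850870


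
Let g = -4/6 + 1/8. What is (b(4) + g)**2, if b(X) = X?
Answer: 6889/576 ≈ 11.960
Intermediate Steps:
g = -13/24 (g = -4*1/6 + 1*(1/8) = -2/3 + 1/8 = -13/24 ≈ -0.54167)
(b(4) + g)**2 = (4 - 13/24)**2 = (83/24)**2 = 6889/576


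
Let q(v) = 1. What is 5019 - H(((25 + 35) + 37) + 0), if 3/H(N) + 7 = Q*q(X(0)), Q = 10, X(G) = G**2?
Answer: 5018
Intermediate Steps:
H(N) = 1 (H(N) = 3/(-7 + 10*1) = 3/(-7 + 10) = 3/3 = 3*(1/3) = 1)
5019 - H(((25 + 35) + 37) + 0) = 5019 - 1*1 = 5019 - 1 = 5018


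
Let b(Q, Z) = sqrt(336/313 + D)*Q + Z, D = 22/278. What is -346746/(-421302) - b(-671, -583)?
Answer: 40994302/70217 + 671*sqrt(2181745529)/43507 ≈ 1304.2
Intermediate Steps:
D = 11/139 (D = 22*(1/278) = 11/139 ≈ 0.079137)
b(Q, Z) = Z + Q*sqrt(2181745529)/43507 (b(Q, Z) = sqrt(336/313 + 11/139)*Q + Z = sqrt(50147/43507)*Q + Z = (sqrt(2181745529)/43507)*Q + Z = Q*sqrt(2181745529)/43507 + Z = Z + Q*sqrt(2181745529)/43507)
-346746/(-421302) - b(-671, -583) = -346746/(-421302) - (-583 + (1/43507)*(-671)*sqrt(2181745529)) = -346746*(-1/421302) - (-583 - 671*sqrt(2181745529)/43507) = 57791/70217 + (583 + 671*sqrt(2181745529)/43507) = 40994302/70217 + 671*sqrt(2181745529)/43507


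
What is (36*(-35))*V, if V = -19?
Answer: 23940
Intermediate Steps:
(36*(-35))*V = (36*(-35))*(-19) = -1260*(-19) = 23940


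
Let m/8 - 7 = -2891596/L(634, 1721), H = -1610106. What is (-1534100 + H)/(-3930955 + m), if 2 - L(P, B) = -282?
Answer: 17172202/21913617 ≈ 0.78363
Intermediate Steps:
L(P, B) = 284 (L(P, B) = 2 - 1*(-282) = 2 + 282 = 284)
m = -5779216/71 (m = 56 + 8*(-2891596/284) = 56 + 8*(-2891596*1/284) = 56 + 8*(-722899/71) = 56 - 5783192/71 = -5779216/71 ≈ -81397.)
(-1534100 + H)/(-3930955 + m) = (-1534100 - 1610106)/(-3930955 - 5779216/71) = -3144206/(-284877021/71) = -3144206*(-71/284877021) = 17172202/21913617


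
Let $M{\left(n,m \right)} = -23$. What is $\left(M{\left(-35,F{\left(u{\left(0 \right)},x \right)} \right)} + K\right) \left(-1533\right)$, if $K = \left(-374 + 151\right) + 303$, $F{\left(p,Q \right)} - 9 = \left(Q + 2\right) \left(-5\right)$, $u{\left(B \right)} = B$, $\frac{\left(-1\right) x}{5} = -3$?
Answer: $-87381$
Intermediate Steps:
$x = 15$ ($x = \left(-5\right) \left(-3\right) = 15$)
$F{\left(p,Q \right)} = -1 - 5 Q$ ($F{\left(p,Q \right)} = 9 + \left(Q + 2\right) \left(-5\right) = 9 + \left(2 + Q\right) \left(-5\right) = 9 - \left(10 + 5 Q\right) = -1 - 5 Q$)
$K = 80$ ($K = -223 + 303 = 80$)
$\left(M{\left(-35,F{\left(u{\left(0 \right)},x \right)} \right)} + K\right) \left(-1533\right) = \left(-23 + 80\right) \left(-1533\right) = 57 \left(-1533\right) = -87381$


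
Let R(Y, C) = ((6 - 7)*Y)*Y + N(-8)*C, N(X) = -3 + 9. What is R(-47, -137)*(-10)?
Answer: 30310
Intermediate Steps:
N(X) = 6
R(Y, C) = -Y**2 + 6*C (R(Y, C) = ((6 - 7)*Y)*Y + 6*C = (-Y)*Y + 6*C = -Y**2 + 6*C)
R(-47, -137)*(-10) = (-1*(-47)**2 + 6*(-137))*(-10) = (-1*2209 - 822)*(-10) = (-2209 - 822)*(-10) = -3031*(-10) = 30310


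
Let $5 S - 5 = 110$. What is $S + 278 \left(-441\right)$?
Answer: $-122575$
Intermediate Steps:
$S = 23$ ($S = 1 + \frac{1}{5} \cdot 110 = 1 + 22 = 23$)
$S + 278 \left(-441\right) = 23 + 278 \left(-441\right) = 23 - 122598 = -122575$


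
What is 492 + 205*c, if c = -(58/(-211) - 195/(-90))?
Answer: 131897/1266 ≈ 104.18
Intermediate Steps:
c = -2395/1266 (c = -(58*(-1/211) - 195*(-1/90)) = -(-58/211 + 13/6) = -1*2395/1266 = -2395/1266 ≈ -1.8918)
492 + 205*c = 492 + 205*(-2395/1266) = 492 - 490975/1266 = 131897/1266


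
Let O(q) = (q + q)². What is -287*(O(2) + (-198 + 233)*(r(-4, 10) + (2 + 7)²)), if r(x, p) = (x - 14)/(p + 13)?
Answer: -18638641/23 ≈ -8.1038e+5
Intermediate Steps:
O(q) = 4*q² (O(q) = (2*q)² = 4*q²)
r(x, p) = (-14 + x)/(13 + p)
-287*(O(2) + (-198 + 233)*(r(-4, 10) + (2 + 7)²)) = -287*(4*2² + (-198 + 233)*((-14 - 4)/(13 + 10) + (2 + 7)²)) = -287*(4*4 + 35*(-18/23 + 9²)) = -287*(16 + 35*((1/23)*(-18) + 81)) = -287*(16 + 35*(-18/23 + 81)) = -287*(16 + 35*(1845/23)) = -287*(16 + 64575/23) = -287*64943/23 = -18638641/23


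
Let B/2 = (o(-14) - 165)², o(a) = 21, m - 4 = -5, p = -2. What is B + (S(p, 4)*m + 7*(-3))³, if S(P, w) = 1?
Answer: 30824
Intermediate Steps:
m = -1 (m = 4 - 5 = -1)
B = 41472 (B = 2*(21 - 165)² = 2*(-144)² = 2*20736 = 41472)
B + (S(p, 4)*m + 7*(-3))³ = 41472 + (1*(-1) + 7*(-3))³ = 41472 + (-1 - 21)³ = 41472 + (-22)³ = 41472 - 10648 = 30824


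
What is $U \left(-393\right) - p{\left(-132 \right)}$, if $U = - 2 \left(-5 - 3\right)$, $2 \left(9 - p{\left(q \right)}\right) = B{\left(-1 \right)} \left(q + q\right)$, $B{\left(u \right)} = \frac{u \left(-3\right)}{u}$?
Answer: $-5901$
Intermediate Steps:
$B{\left(u \right)} = -3$ ($B{\left(u \right)} = \frac{\left(-3\right) u}{u} = -3$)
$p{\left(q \right)} = 9 + 3 q$ ($p{\left(q \right)} = 9 - \frac{\left(-3\right) \left(q + q\right)}{2} = 9 - \frac{\left(-3\right) 2 q}{2} = 9 - \frac{\left(-6\right) q}{2} = 9 + 3 q$)
$U = 16$ ($U = \left(-2\right) \left(-8\right) = 16$)
$U \left(-393\right) - p{\left(-132 \right)} = 16 \left(-393\right) - \left(9 + 3 \left(-132\right)\right) = -6288 - \left(9 - 396\right) = -6288 - -387 = -6288 + 387 = -5901$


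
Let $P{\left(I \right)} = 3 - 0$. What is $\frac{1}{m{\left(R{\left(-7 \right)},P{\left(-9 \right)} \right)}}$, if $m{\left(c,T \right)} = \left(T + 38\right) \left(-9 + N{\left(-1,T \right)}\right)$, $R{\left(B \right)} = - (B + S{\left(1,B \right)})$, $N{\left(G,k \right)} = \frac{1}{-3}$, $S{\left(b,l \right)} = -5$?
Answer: $- \frac{3}{1148} \approx -0.0026132$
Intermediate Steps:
$N{\left(G,k \right)} = - \frac{1}{3}$
$R{\left(B \right)} = 5 - B$ ($R{\left(B \right)} = - (B - 5) = - (-5 + B) = 5 - B$)
$P{\left(I \right)} = 3$ ($P{\left(I \right)} = 3 + 0 = 3$)
$m{\left(c,T \right)} = - \frac{1064}{3} - \frac{28 T}{3}$ ($m{\left(c,T \right)} = \left(T + 38\right) \left(-9 - \frac{1}{3}\right) = \left(38 + T\right) \left(- \frac{28}{3}\right) = - \frac{1064}{3} - \frac{28 T}{3}$)
$\frac{1}{m{\left(R{\left(-7 \right)},P{\left(-9 \right)} \right)}} = \frac{1}{- \frac{1064}{3} - 28} = \frac{1}{- \frac{1148}{3}} = - \frac{3}{1148}$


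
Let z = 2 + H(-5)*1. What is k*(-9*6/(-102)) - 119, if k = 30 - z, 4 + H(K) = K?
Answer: -1690/17 ≈ -99.412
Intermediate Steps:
H(K) = -4 + K
z = -7 (z = 2 + (-4 - 5)*1 = 2 - 9*1 = 2 - 9 = -7)
k = 37 (k = 30 - 1*(-7) = 30 + 7 = 37)
k*(-9*6/(-102)) - 119 = 37*(-9*6/(-102)) - 119 = 37*(-54*(-1/102)) - 119 = 37*(9/17) - 119 = 333/17 - 119 = -1690/17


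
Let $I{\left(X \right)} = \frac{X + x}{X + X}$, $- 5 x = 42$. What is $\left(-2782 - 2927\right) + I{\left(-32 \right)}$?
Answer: $- \frac{913339}{160} \approx -5708.4$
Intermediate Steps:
$x = - \frac{42}{5}$ ($x = \left(- \frac{1}{5}\right) 42 = - \frac{42}{5} \approx -8.4$)
$I{\left(X \right)} = \frac{- \frac{42}{5} + X}{2 X}$ ($I{\left(X \right)} = \frac{X - \frac{42}{5}}{X + X} = \frac{- \frac{42}{5} + X}{2 X}$)
$\left(-2782 - 2927\right) + I{\left(-32 \right)} = \left(-2782 - 2927\right) + \frac{-42 + 5 \left(-32\right)}{10 \left(-32\right)} = -5709 + \frac{1}{10} \left(- \frac{1}{32}\right) \left(-42 - 160\right) = -5709 + \frac{1}{10} \left(- \frac{1}{32}\right) \left(-202\right) = -5709 + \frac{101}{160} = - \frac{913339}{160}$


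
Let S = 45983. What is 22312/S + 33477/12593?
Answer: 260049701/82723417 ≈ 3.1436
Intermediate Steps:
22312/S + 33477/12593 = 22312/45983 + 33477/12593 = 260049701/82723417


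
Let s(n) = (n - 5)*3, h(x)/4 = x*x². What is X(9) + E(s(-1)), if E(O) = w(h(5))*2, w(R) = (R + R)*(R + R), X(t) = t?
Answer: 2000009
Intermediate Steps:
h(x) = 4*x³ (h(x) = 4*(x*x²) = 4*x³)
w(R) = 4*R² (w(R) = (2*R)*(2*R) = 4*R²)
s(n) = -15 + 3*n (s(n) = (-5 + n)*3 = -15 + 3*n)
E(O) = 2000000 (E(O) = (4*(4*5³)²)*2 = (4*(4*125)²)*2 = (4*500²)*2 = (4*250000)*2 = 1000000*2 = 2000000)
X(9) + E(s(-1)) = 9 + 2000000 = 2000009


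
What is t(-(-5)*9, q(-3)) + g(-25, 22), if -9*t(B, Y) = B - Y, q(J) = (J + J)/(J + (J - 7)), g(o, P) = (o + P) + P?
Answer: 548/39 ≈ 14.051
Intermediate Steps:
g(o, P) = o + 2*P (g(o, P) = (P + o) + P = o + 2*P)
q(J) = 2*J/(-7 + 2*J) (q(J) = (2*J)/(J + (-7 + J)) = (2*J)/(-7 + 2*J) = 2*J/(-7 + 2*J))
t(B, Y) = -B/9 + Y/9 (t(B, Y) = -(B - Y)/9 = -B/9 + Y/9)
t(-(-5)*9, q(-3)) + g(-25, 22) = (-(-1)*(-5*9)/9 + (2*(-3)/(-7 + 2*(-3)))/9) + (-25 + 2*22) = (-(-1)*(-45)/9 + (2*(-3)/(-7 - 6))/9) + (-25 + 44) = (-⅑*45 + (2*(-3)/(-13))/9) + 19 = (-5 + (2*(-3)*(-1/13))/9) + 19 = (-5 + (⅑)*(6/13)) + 19 = (-5 + 2/39) + 19 = -193/39 + 19 = 548/39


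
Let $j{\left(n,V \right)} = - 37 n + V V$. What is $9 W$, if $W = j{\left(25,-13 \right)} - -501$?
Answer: $-2295$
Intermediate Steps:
$j{\left(n,V \right)} = V^{2} - 37 n$ ($j{\left(n,V \right)} = - 37 n + V^{2} = V^{2} - 37 n$)
$W = -255$ ($W = \left(\left(-13\right)^{2} - 925\right) - -501 = \left(169 - 925\right) + 501 = -756 + 501 = -255$)
$9 W = 9 \left(-255\right) = -2295$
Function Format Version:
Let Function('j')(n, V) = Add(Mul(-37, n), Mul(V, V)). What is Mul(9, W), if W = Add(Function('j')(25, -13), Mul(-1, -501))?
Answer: -2295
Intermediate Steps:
Function('j')(n, V) = Add(Pow(V, 2), Mul(-37, n)) (Function('j')(n, V) = Add(Mul(-37, n), Pow(V, 2)) = Add(Pow(V, 2), Mul(-37, n)))
W = -255 (W = Add(Add(Pow(-13, 2), Mul(-37, 25)), Mul(-1, -501)) = Add(Add(169, -925), 501) = Add(-756, 501) = -255)
Mul(9, W) = Mul(9, -255) = -2295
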